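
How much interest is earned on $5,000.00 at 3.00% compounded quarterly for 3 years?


Compound interest earned = final amount − principal.
A = P(1 + r/n)^(nt) = $5,000.00 × (1 + 0.03/4)^(4 × 3) = $5,469.03
Interest = A − P = $5,469.03 − $5,000.00 = $469.03

Interest = A - P = $469.03


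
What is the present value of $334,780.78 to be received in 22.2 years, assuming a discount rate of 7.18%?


Present value formula: PV = FV / (1 + r)^t
PV = $334,780.78 / (1 + 0.0718)^22.2
PV = $334,780.78 / 4.661496
PV = $71,818.31

PV = FV / (1 + r)^t = $71,818.31


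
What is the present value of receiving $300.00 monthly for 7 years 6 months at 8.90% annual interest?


Present value of an ordinary annuity: PV = PMT × (1 − (1 + r)^(−n)) / r
Monthly rate r = 0.089/12 ≈ 0.00741667, n = 90
PV = $300.00 × (1 − (1 + 0.089/12)^(−90)) / (0.089/12)
PV = $300.00 × 65.493766
PV = $19,648.13

PV = PMT × (1-(1+r)^(-n))/r = $19,648.13


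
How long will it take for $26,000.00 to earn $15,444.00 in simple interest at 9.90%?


Rearrange the simple interest formula for t:
I = P × r × t  ⇒  t = I / (P × r)
t = $15,444.00 / ($26,000.00 × 0.099)
t = 6

t = I/(P×r) = 6 years


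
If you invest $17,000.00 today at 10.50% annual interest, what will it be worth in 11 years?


Future value formula: FV = PV × (1 + r)^t
FV = $17,000.00 × (1 + 0.105)^11
FV = $17,000.00 × 2.9990593
FV = $50,984.01

FV = PV × (1 + r)^t = $50,984.01


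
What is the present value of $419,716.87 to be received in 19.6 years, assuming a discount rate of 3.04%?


Present value formula: PV = FV / (1 + r)^t
PV = $419,716.87 / (1 + 0.0304)^19.6
PV = $419,716.87 / 1.79851747
PV = $233,368.25

PV = FV / (1 + r)^t = $233,368.25


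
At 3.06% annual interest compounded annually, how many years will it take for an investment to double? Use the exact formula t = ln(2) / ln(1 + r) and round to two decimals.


Doubling condition: (1 + r)^t = 2
Take ln of both sides: t × ln(1 + r) = ln(2)
t = ln(2) / ln(1 + r)
t = 0.693147 / 0.030141
t = 23.00

t = ln(2) / ln(1 + r) = 23.00 years


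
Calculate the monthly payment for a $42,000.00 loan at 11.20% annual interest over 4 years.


Loan payment formula: PMT = PV × r / (1 − (1 + r)^(−n))
Monthly rate r = 0.112/12 ≈ 0.00933333, n = 48 months
Denominator: 1 − (1 + 0.112/12)^(−48) = 0.359766
PMT = $42,000.00 × (0.112/12) / 0.359766
PMT = $1,089.60 per month

PMT = PV × r / (1-(1+r)^(-n)) = $1,089.60/month


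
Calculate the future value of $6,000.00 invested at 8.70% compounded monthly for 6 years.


Compound interest formula: A = P(1 + r/n)^(nt)
A = $6,000.00 × (1 + 0.087/12)^(12 × 6)
Growth factor: (1 + 0.087/12)^72 = 1.6822242
A = $6,000.00 × 1.6822242
A = $10,093.35

A = P(1 + r/n)^(nt) = $10,093.35


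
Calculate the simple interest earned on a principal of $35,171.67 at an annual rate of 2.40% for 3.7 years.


Simple interest formula: I = P × r × t
I = $35,171.67 × 0.024 × 3.7
I = $3,123.24

I = P × r × t = $3,123.24


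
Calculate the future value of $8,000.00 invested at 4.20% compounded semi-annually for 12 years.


Compound interest formula: A = P(1 + r/n)^(nt)
A = $8,000.00 × (1 + 0.042/2)^(2 × 12)
Growth factor: (1 + 0.042/2)^24 = 1.646713
A = $8,000.00 × 1.646713
A = $13,173.70

A = P(1 + r/n)^(nt) = $13,173.70


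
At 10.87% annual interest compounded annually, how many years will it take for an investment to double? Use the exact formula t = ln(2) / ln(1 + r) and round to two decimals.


Doubling condition: (1 + r)^t = 2
Take ln of both sides: t × ln(1 + r) = ln(2)
t = ln(2) / ln(1 + r)
t = 0.693147 / 0.103188
t = 6.72

t = ln(2) / ln(1 + r) = 6.72 years


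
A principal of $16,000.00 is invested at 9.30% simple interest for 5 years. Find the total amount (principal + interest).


Total amount formula: A = P(1 + rt) = P + P·r·t
Interest: I = P × r × t = $16,000.00 × 0.093 × 5 = $7,440.00
A = P + I = $16,000.00 + $7,440.00 = $23,440.00

A = P + I = P(1 + rt) = $23,440.00


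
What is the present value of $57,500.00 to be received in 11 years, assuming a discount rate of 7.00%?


Present value formula: PV = FV / (1 + r)^t
PV = $57,500.00 / (1 + 0.07)^11
PV = $57,500.00 / 2.104852
PV = $27,317.84

PV = FV / (1 + r)^t = $27,317.84


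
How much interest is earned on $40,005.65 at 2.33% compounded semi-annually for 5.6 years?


Compound interest earned = final amount − principal.
A = P(1 + r/n)^(nt) = $40,005.65 × (1 + 0.0233/2)^(2 × 5.6) = $45,547.08
Interest = A − P = $45,547.08 − $40,005.65 = $5,541.43

Interest = A - P = $5,541.43


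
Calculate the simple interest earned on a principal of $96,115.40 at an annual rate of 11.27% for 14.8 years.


Simple interest formula: I = P × r × t
I = $96,115.40 × 0.1127 × 14.8
I = $160,316.64

I = P × r × t = $160,316.64


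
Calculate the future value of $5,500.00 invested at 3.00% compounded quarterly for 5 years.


Compound interest formula: A = P(1 + r/n)^(nt)
A = $5,500.00 × (1 + 0.03/4)^(4 × 5)
Growth factor: (1 + 0.03/4)^20 = 1.161184
A = $5,500.00 × 1.161184
A = $6,386.51

A = P(1 + r/n)^(nt) = $6,386.51


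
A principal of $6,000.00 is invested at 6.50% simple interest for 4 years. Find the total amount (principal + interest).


Total amount formula: A = P(1 + rt) = P + P·r·t
Interest: I = P × r × t = $6,000.00 × 0.065 × 4 = $1,560.00
A = P + I = $6,000.00 + $1,560.00 = $7,560.00

A = P + I = P(1 + rt) = $7,560.00


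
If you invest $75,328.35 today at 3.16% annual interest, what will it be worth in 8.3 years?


Future value formula: FV = PV × (1 + r)^t
FV = $75,328.35 × (1 + 0.0316)^8.3
FV = $75,328.35 × 1.2946252
FV = $97,521.98

FV = PV × (1 + r)^t = $97,521.98


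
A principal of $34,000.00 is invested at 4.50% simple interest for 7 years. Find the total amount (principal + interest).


Total amount formula: A = P(1 + rt) = P + P·r·t
Interest: I = P × r × t = $34,000.00 × 0.045 × 7 = $10,710.00
A = P + I = $34,000.00 + $10,710.00 = $44,710.00

A = P + I = P(1 + rt) = $44,710.00


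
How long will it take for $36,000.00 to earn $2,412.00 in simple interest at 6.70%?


Rearrange the simple interest formula for t:
I = P × r × t  ⇒  t = I / (P × r)
t = $2,412.00 / ($36,000.00 × 0.067)
t = 1

t = I/(P×r) = 1 year


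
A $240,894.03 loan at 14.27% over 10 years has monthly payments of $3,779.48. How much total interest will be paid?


Total paid over the life of the loan = PMT × n.
Total paid = $3,779.48 × 120 = $453,537.60
Total interest = total paid − principal = $453,537.60 − $240,894.03 = $212,643.57

Total interest = (PMT × n) - PV = $212,643.57


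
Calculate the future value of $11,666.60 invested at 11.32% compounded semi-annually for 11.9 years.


Compound interest formula: A = P(1 + r/n)^(nt)
A = $11,666.60 × (1 + 0.1132/2)^(2 × 11.9)
Growth factor: (1 + 0.1132/2)^23.8 = 3.7074255
A = $11,666.60 × 3.7074255
A = $43,253.05

A = P(1 + r/n)^(nt) = $43,253.05


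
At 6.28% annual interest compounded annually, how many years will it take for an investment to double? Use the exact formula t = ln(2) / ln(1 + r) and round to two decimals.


Doubling condition: (1 + r)^t = 2
Take ln of both sides: t × ln(1 + r) = ln(2)
t = ln(2) / ln(1 + r)
t = 0.693147 / 0.060907
t = 11.38

t = ln(2) / ln(1 + r) = 11.38 years


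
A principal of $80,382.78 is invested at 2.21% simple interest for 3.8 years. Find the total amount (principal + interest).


Total amount formula: A = P(1 + rt) = P + P·r·t
Interest: I = P × r × t = $80,382.78 × 0.0221 × 3.8 = $6,750.55
A = P + I = $80,382.78 + $6,750.55 = $87,133.33

A = P + I = P(1 + rt) = $87,133.33


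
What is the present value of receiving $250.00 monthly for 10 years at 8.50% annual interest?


Present value of an ordinary annuity: PV = PMT × (1 − (1 + r)^(−n)) / r
Monthly rate r = 0.085/12 ≈ 0.00708333, n = 120
PV = $250.00 × (1 − (1 + 0.085/12)^(−120)) / (0.085/12)
PV = $250.00 × 80.654470
PV = $20,163.62

PV = PMT × (1-(1+r)^(-n))/r = $20,163.62


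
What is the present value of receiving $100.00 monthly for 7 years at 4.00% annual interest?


Present value of an ordinary annuity: PV = PMT × (1 − (1 + r)^(−n)) / r
Monthly rate r = 0.04/12 ≈ 0.00333333, n = 84
PV = $100.00 × (1 − (1 + 0.04/12)^(−84)) / (0.04/12)
PV = $100.00 × 73.159278
PV = $7,315.93

PV = PMT × (1-(1+r)^(-n))/r = $7,315.93


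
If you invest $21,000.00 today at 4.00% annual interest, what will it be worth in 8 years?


Future value formula: FV = PV × (1 + r)^t
FV = $21,000.00 × (1 + 0.04)^8
FV = $21,000.00 × 1.368569
FV = $28,739.95

FV = PV × (1 + r)^t = $28,739.95


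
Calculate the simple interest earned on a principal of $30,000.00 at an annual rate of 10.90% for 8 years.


Simple interest formula: I = P × r × t
I = $30,000.00 × 0.109 × 8
I = $26,160.00

I = P × r × t = $26,160.00


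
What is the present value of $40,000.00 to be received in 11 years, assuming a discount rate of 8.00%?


Present value formula: PV = FV / (1 + r)^t
PV = $40,000.00 / (1 + 0.08)^11
PV = $40,000.00 / 2.331639
PV = $17,155.31

PV = FV / (1 + r)^t = $17,155.31


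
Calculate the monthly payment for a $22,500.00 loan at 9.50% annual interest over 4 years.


Loan payment formula: PMT = PV × r / (1 − (1 + r)^(−n))
Monthly rate r = 0.095/12 ≈ 0.00791667, n = 48 months
Denominator: 1 − (1 + 0.095/12)^(−48) = 0.315115
PMT = $22,500.00 × (0.095/12) / 0.315115
PMT = $565.27 per month

PMT = PV × r / (1-(1+r)^(-n)) = $565.27/month


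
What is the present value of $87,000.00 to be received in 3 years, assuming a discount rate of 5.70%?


Present value formula: PV = FV / (1 + r)^t
PV = $87,000.00 / (1 + 0.057)^3
PV = $87,000.00 / 1.1809322
PV = $73,670.61

PV = FV / (1 + r)^t = $73,670.61


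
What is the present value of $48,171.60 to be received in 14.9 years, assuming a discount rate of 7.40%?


Present value formula: PV = FV / (1 + r)^t
PV = $48,171.60 / (1 + 0.074)^14.9
PV = $48,171.60 / 2.897102
PV = $16,627.51

PV = FV / (1 + r)^t = $16,627.51


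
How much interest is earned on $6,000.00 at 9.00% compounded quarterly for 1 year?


Compound interest earned = final amount − principal.
A = P(1 + r/n)^(nt) = $6,000.00 × (1 + 0.09/4)^(4 × 1) = $6,558.50
Interest = A − P = $6,558.50 − $6,000.00 = $558.50

Interest = A - P = $558.50


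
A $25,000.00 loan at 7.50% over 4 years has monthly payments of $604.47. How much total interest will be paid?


Total paid over the life of the loan = PMT × n.
Total paid = $604.47 × 48 = $29,014.56
Total interest = total paid − principal = $29,014.56 − $25,000.00 = $4,014.56

Total interest = (PMT × n) - PV = $4,014.56


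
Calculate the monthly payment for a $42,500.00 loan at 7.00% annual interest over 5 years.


Loan payment formula: PMT = PV × r / (1 − (1 + r)^(−n))
Monthly rate r = 0.07/12 ≈ 0.00583333, n = 60 months
Denominator: 1 − (1 + 0.07/12)^(−60) = 0.294595
PMT = $42,500.00 × (0.07/12) / 0.294595
PMT = $841.55 per month

PMT = PV × r / (1-(1+r)^(-n)) = $841.55/month


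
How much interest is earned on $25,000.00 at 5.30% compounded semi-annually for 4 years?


Compound interest earned = final amount − principal.
A = P(1 + r/n)^(nt) = $25,000.00 × (1 + 0.053/2)^(2 × 4) = $30,818.51
Interest = A − P = $30,818.51 − $25,000.00 = $5,818.51

Interest = A - P = $5,818.51


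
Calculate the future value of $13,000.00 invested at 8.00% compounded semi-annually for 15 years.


Compound interest formula: A = P(1 + r/n)^(nt)
A = $13,000.00 × (1 + 0.08/2)^(2 × 15)
Growth factor: (1 + 0.08/2)^30 = 3.243398
A = $13,000.00 × 3.243398
A = $42,164.17

A = P(1 + r/n)^(nt) = $42,164.17


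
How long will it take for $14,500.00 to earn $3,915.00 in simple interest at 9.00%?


Rearrange the simple interest formula for t:
I = P × r × t  ⇒  t = I / (P × r)
t = $3,915.00 / ($14,500.00 × 0.09)
t = 3

t = I/(P×r) = 3 years


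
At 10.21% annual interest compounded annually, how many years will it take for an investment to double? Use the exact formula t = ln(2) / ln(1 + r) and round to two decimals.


Doubling condition: (1 + r)^t = 2
Take ln of both sides: t × ln(1 + r) = ln(2)
t = ln(2) / ln(1 + r)
t = 0.693147 / 0.097217
t = 7.13

t = ln(2) / ln(1 + r) = 7.13 years


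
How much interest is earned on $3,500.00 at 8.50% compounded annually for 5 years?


Compound interest earned = final amount − principal.
A = P(1 + r/n)^(nt) = $3,500.00 × (1 + 0.085/1)^(1 × 5) = $5,262.80
Interest = A − P = $5,262.80 − $3,500.00 = $1,762.80

Interest = A - P = $1,762.80


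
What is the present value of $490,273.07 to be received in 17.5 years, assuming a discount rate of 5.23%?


Present value formula: PV = FV / (1 + r)^t
PV = $490,273.07 / (1 + 0.0523)^17.5
PV = $490,273.07 / 2.44029585
PV = $200,907.23

PV = FV / (1 + r)^t = $200,907.23


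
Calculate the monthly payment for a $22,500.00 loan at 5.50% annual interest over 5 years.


Loan payment formula: PMT = PV × r / (1 − (1 + r)^(−n))
Monthly rate r = 0.055/12 ≈ 0.00458333, n = 60 months
Denominator: 1 − (1 + 0.055/12)^(−60) = 0.239950
PMT = $22,500.00 × (0.055/12) / 0.239950
PMT = $429.78 per month

PMT = PV × r / (1-(1+r)^(-n)) = $429.78/month


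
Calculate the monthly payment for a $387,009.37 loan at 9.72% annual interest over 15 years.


Loan payment formula: PMT = PV × r / (1 − (1 + r)^(−n))
Monthly rate r = 0.0972/12 = 0.0081, n = 180 months
Denominator: 1 − (1 + 0.0972/12)^(−180) = 0.765928
PMT = $387,009.37 × (0.0972/12) / 0.765928
PMT = $4,092.78 per month

PMT = PV × r / (1-(1+r)^(-n)) = $4,092.78/month


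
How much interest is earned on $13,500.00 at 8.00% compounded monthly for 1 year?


Compound interest earned = final amount − principal.
A = P(1 + r/n)^(nt) = $13,500.00 × (1 + 0.08/12)^(12 × 1) = $14,620.49
Interest = A − P = $14,620.49 − $13,500.00 = $1,120.49

Interest = A - P = $1,120.49


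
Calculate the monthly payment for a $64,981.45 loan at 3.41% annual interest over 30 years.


Loan payment formula: PMT = PV × r / (1 − (1 + r)^(−n))
Monthly rate r = 0.0341/12 ≈ 0.00284167, n = 360 months
Denominator: 1 − (1 + 0.0341/12)^(−360) = 0.639963
PMT = $64,981.45 × (0.0341/12) / 0.639963
PMT = $288.54 per month

PMT = PV × r / (1-(1+r)^(-n)) = $288.54/month


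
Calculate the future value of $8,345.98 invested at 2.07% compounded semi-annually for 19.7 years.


Compound interest formula: A = P(1 + r/n)^(nt)
A = $8,345.98 × (1 + 0.0207/2)^(2 × 19.7)
Growth factor: (1 + 0.0207/2)^39.4 = 1.500344
A = $8,345.98 × 1.500344
A = $12,521.84

A = P(1 + r/n)^(nt) = $12,521.84


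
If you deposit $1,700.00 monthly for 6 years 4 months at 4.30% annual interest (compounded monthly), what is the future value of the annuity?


Future value of an ordinary annuity: FV = PMT × ((1 + r)^n − 1) / r
Monthly rate r = 0.043/12 ≈ 0.00358333, n = 76
FV = $1,700.00 × ((1 + 0.043/12)^76 − 1) / (0.043/12)
FV = $1,700.00 × 87.177382
FV = $148,201.55

FV = PMT × ((1+r)^n - 1)/r = $148,201.55


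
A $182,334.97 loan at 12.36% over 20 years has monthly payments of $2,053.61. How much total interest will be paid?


Total paid over the life of the loan = PMT × n.
Total paid = $2,053.61 × 240 = $492,866.40
Total interest = total paid − principal = $492,866.40 − $182,334.97 = $310,531.43

Total interest = (PMT × n) - PV = $310,531.43


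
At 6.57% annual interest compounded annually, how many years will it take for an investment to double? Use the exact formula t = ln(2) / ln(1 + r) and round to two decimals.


Doubling condition: (1 + r)^t = 2
Take ln of both sides: t × ln(1 + r) = ln(2)
t = ln(2) / ln(1 + r)
t = 0.693147 / 0.063632
t = 10.89

t = ln(2) / ln(1 + r) = 10.89 years


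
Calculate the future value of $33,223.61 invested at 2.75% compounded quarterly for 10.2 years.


Compound interest formula: A = P(1 + r/n)^(nt)
A = $33,223.61 × (1 + 0.0275/4)^(4 × 10.2)
Growth factor: (1 + 0.0275/4)^40.8 = 1.3225215
A = $33,223.61 × 1.3225215
A = $43,938.94

A = P(1 + r/n)^(nt) = $43,938.94


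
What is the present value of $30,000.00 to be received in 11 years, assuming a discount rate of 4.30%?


Present value formula: PV = FV / (1 + r)^t
PV = $30,000.00 / (1 + 0.043)^11
PV = $30,000.00 / 1.5890128
PV = $18,879.65

PV = FV / (1 + r)^t = $18,879.65


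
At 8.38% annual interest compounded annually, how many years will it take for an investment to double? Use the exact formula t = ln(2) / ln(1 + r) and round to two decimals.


Doubling condition: (1 + r)^t = 2
Take ln of both sides: t × ln(1 + r) = ln(2)
t = ln(2) / ln(1 + r)
t = 0.693147 / 0.080473
t = 8.61

t = ln(2) / ln(1 + r) = 8.61 years


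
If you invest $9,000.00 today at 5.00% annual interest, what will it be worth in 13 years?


Future value formula: FV = PV × (1 + r)^t
FV = $9,000.00 × (1 + 0.05)^13
FV = $9,000.00 × 1.885649
FV = $16,970.84

FV = PV × (1 + r)^t = $16,970.84


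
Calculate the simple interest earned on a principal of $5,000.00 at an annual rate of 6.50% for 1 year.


Simple interest formula: I = P × r × t
I = $5,000.00 × 0.065 × 1
I = $325.00

I = P × r × t = $325.00


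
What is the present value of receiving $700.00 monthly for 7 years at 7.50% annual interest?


Present value of an ordinary annuity: PV = PMT × (1 − (1 + r)^(−n)) / r
Monthly rate r = 0.075/12 = 0.00625, n = 84
PV = $700.00 × (1 − (1 + 0.075/12)^(−84)) / (0.075/12)
PV = $700.00 × 65.196376
PV = $45,637.46

PV = PMT × (1-(1+r)^(-n))/r = $45,637.46


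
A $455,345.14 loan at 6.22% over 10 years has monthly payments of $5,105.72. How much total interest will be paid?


Total paid over the life of the loan = PMT × n.
Total paid = $5,105.72 × 120 = $612,686.40
Total interest = total paid − principal = $612,686.40 − $455,345.14 = $157,341.26

Total interest = (PMT × n) - PV = $157,341.26


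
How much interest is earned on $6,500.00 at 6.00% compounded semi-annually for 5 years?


Compound interest earned = final amount − principal.
A = P(1 + r/n)^(nt) = $6,500.00 × (1 + 0.06/2)^(2 × 5) = $8,735.46
Interest = A − P = $8,735.46 − $6,500.00 = $2,235.46

Interest = A - P = $2,235.46


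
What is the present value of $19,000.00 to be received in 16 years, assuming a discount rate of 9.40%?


Present value formula: PV = FV / (1 + r)^t
PV = $19,000.00 / (1 + 0.094)^16
PV = $19,000.00 / 4.209952
PV = $4,513.12

PV = FV / (1 + r)^t = $4,513.12


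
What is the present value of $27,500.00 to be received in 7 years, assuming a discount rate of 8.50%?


Present value formula: PV = FV / (1 + r)^t
PV = $27,500.00 / (1 + 0.085)^7
PV = $27,500.00 / 1.77014225
PV = $15,535.47

PV = FV / (1 + r)^t = $15,535.47


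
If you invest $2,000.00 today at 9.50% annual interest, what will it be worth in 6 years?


Future value formula: FV = PV × (1 + r)^t
FV = $2,000.00 × (1 + 0.095)^6
FV = $2,000.00 × 1.723791
FV = $3,447.58

FV = PV × (1 + r)^t = $3,447.58


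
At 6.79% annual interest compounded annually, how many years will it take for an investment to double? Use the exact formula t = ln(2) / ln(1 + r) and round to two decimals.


Doubling condition: (1 + r)^t = 2
Take ln of both sides: t × ln(1 + r) = ln(2)
t = ln(2) / ln(1 + r)
t = 0.693147 / 0.065694
t = 10.55

t = ln(2) / ln(1 + r) = 10.55 years


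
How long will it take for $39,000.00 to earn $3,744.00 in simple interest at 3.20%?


Rearrange the simple interest formula for t:
I = P × r × t  ⇒  t = I / (P × r)
t = $3,744.00 / ($39,000.00 × 0.032)
t = 3

t = I/(P×r) = 3 years


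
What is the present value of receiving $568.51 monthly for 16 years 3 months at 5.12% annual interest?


Present value of an ordinary annuity: PV = PMT × (1 − (1 + r)^(−n)) / r
Monthly rate r = 0.0512/12 ≈ 0.00426667, n = 195
PV = $568.51 × (1 − (1 + 0.0512/12)^(−195)) / (0.0512/12)
PV = $568.51 × 132.199462
PV = $75,156.72

PV = PMT × (1-(1+r)^(-n))/r = $75,156.72


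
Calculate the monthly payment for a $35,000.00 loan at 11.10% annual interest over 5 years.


Loan payment formula: PMT = PV × r / (1 − (1 + r)^(−n))
Monthly rate r = 0.111/12 = 0.00925, n = 60 months
Denominator: 1 − (1 + 0.111/12)^(−60) = 0.424461
PMT = $35,000.00 × (0.111/12) / 0.424461
PMT = $762.73 per month

PMT = PV × r / (1-(1+r)^(-n)) = $762.73/month


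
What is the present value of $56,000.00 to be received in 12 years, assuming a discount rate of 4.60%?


Present value formula: PV = FV / (1 + r)^t
PV = $56,000.00 / (1 + 0.046)^12
PV = $56,000.00 / 1.7154585
PV = $32,644.33

PV = FV / (1 + r)^t = $32,644.33


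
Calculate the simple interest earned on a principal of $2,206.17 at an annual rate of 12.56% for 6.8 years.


Simple interest formula: I = P × r × t
I = $2,206.17 × 0.1256 × 6.8
I = $1,884.25

I = P × r × t = $1,884.25


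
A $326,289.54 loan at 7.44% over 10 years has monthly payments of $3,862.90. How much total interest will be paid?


Total paid over the life of the loan = PMT × n.
Total paid = $3,862.90 × 120 = $463,548.00
Total interest = total paid − principal = $463,548.00 − $326,289.54 = $137,258.46

Total interest = (PMT × n) - PV = $137,258.46


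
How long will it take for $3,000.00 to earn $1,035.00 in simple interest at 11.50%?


Rearrange the simple interest formula for t:
I = P × r × t  ⇒  t = I / (P × r)
t = $1,035.00 / ($3,000.00 × 0.115)
t = 3

t = I/(P×r) = 3 years


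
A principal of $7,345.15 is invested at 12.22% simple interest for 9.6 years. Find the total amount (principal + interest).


Total amount formula: A = P(1 + rt) = P + P·r·t
Interest: I = P × r × t = $7,345.15 × 0.1222 × 9.6 = $8,616.74
A = P + I = $7,345.15 + $8,616.74 = $15,961.89

A = P + I = P(1 + rt) = $15,961.89


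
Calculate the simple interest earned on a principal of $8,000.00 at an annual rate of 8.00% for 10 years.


Simple interest formula: I = P × r × t
I = $8,000.00 × 0.08 × 10
I = $6,400.00

I = P × r × t = $6,400.00


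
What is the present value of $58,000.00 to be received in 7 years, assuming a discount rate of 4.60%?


Present value formula: PV = FV / (1 + r)^t
PV = $58,000.00 / (1 + 0.046)^7
PV = $58,000.00 / 1.3700039
PV = $42,335.65

PV = FV / (1 + r)^t = $42,335.65


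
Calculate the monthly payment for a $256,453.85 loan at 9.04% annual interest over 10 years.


Loan payment formula: PMT = PV × r / (1 − (1 + r)^(−n))
Monthly rate r = 0.0904/12 ≈ 0.00753333, n = 120 months
Denominator: 1 − (1 + 0.0904/12)^(−120) = 0.593679
PMT = $256,453.85 × (0.0904/12) / 0.593679
PMT = $3,254.20 per month

PMT = PV × r / (1-(1+r)^(-n)) = $3,254.20/month


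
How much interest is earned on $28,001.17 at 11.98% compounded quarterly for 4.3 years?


Compound interest earned = final amount − principal.
A = P(1 + r/n)^(nt) = $28,001.17 × (1 + 0.1198/4)^(4 × 4.3) = $46,517.23
Interest = A − P = $46,517.23 − $28,001.17 = $18,516.06

Interest = A - P = $18,516.06


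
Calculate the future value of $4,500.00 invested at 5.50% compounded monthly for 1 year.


Compound interest formula: A = P(1 + r/n)^(nt)
A = $4,500.00 × (1 + 0.055/12)^(12 × 1)
Growth factor: (1 + 0.055/12)^12 = 1.056408
A = $4,500.00 × 1.056408
A = $4,753.84

A = P(1 + r/n)^(nt) = $4,753.84


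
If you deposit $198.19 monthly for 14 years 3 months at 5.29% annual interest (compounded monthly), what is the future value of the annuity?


Future value of an ordinary annuity: FV = PMT × ((1 + r)^n − 1) / r
Monthly rate r = 0.0529/12 ≈ 0.00440833, n = 171
FV = $198.19 × ((1 + 0.0529/12)^171 − 1) / (0.0529/12)
FV = $198.19 × 254.426158
FV = $50,424.72

FV = PMT × ((1+r)^n - 1)/r = $50,424.72


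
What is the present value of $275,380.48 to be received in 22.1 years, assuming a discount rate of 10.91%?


Present value formula: PV = FV / (1 + r)^t
PV = $275,380.48 / (1 + 0.1091)^22.1
PV = $275,380.48 / 9.859448
PV = $27,930.62

PV = FV / (1 + r)^t = $27,930.62


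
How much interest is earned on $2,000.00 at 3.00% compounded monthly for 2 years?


Compound interest earned = final amount − principal.
A = P(1 + r/n)^(nt) = $2,000.00 × (1 + 0.03/12)^(12 × 2) = $2,123.51
Interest = A − P = $2,123.51 − $2,000.00 = $123.51

Interest = A - P = $123.51


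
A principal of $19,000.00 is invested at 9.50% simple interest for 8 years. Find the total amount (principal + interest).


Total amount formula: A = P(1 + rt) = P + P·r·t
Interest: I = P × r × t = $19,000.00 × 0.095 × 8 = $14,440.00
A = P + I = $19,000.00 + $14,440.00 = $33,440.00

A = P + I = P(1 + rt) = $33,440.00


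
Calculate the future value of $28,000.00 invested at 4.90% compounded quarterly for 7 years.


Compound interest formula: A = P(1 + r/n)^(nt)
A = $28,000.00 × (1 + 0.049/4)^(4 × 7)
Growth factor: (1 + 0.049/4)^28 = 1.4062353
A = $28,000.00 × 1.4062353
A = $39,374.59

A = P(1 + r/n)^(nt) = $39,374.59


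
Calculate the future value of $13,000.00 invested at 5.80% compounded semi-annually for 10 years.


Compound interest formula: A = P(1 + r/n)^(nt)
A = $13,000.00 × (1 + 0.058/2)^(2 × 10)
Growth factor: (1 + 0.058/2)^20 = 1.771363
A = $13,000.00 × 1.771363
A = $23,027.72

A = P(1 + r/n)^(nt) = $23,027.72


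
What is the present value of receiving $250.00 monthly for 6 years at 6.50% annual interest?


Present value of an ordinary annuity: PV = PMT × (1 − (1 + r)^(−n)) / r
Monthly rate r = 0.065/12 ≈ 0.00541667, n = 72
PV = $250.00 × (1 − (1 + 0.065/12)^(−72)) / (0.065/12)
PV = $250.00 × 59.488649
PV = $14,872.16

PV = PMT × (1-(1+r)^(-n))/r = $14,872.16


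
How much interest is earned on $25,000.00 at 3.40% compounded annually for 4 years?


Compound interest earned = final amount − principal.
A = P(1 + r/n)^(nt) = $25,000.00 × (1 + 0.034/1)^(1 × 4) = $28,577.36
Interest = A − P = $28,577.36 − $25,000.00 = $3,577.36

Interest = A - P = $3,577.36


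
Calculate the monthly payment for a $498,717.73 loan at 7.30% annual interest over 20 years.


Loan payment formula: PMT = PV × r / (1 − (1 + r)^(−n))
Monthly rate r = 0.073/12 ≈ 0.00608333, n = 240 months
Denominator: 1 − (1 + 0.073/12)^(−240) = 0.766734
PMT = $498,717.73 × (0.073/12) / 0.766734
PMT = $3,956.87 per month

PMT = PV × r / (1-(1+r)^(-n)) = $3,956.87/month


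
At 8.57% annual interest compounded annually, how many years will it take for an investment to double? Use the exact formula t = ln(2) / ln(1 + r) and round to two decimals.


Doubling condition: (1 + r)^t = 2
Take ln of both sides: t × ln(1 + r) = ln(2)
t = ln(2) / ln(1 + r)
t = 0.693147 / 0.082225
t = 8.43

t = ln(2) / ln(1 + r) = 8.43 years


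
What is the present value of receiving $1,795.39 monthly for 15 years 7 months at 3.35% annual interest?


Present value of an ordinary annuity: PV = PMT × (1 − (1 + r)^(−n)) / r
Monthly rate r = 0.0335/12 ≈ 0.00279167, n = 187
PV = $1,795.39 × (1 − (1 + 0.0335/12)^(−187)) / (0.0335/12)
PV = $1,795.39 × 145.526092
PV = $261,276.09

PV = PMT × (1-(1+r)^(-n))/r = $261,276.09


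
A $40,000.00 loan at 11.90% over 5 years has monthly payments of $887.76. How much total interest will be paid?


Total paid over the life of the loan = PMT × n.
Total paid = $887.76 × 60 = $53,265.60
Total interest = total paid − principal = $53,265.60 − $40,000.00 = $13,265.60

Total interest = (PMT × n) - PV = $13,265.60


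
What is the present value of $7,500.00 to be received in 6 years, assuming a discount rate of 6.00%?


Present value formula: PV = FV / (1 + r)^t
PV = $7,500.00 / (1 + 0.06)^6
PV = $7,500.00 / 1.418519
PV = $5,287.20

PV = FV / (1 + r)^t = $5,287.20


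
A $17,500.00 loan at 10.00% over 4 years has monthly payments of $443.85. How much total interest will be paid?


Total paid over the life of the loan = PMT × n.
Total paid = $443.85 × 48 = $21,304.80
Total interest = total paid − principal = $21,304.80 − $17,500.00 = $3,804.80

Total interest = (PMT × n) - PV = $3,804.80


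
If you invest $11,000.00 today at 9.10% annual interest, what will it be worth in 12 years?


Future value formula: FV = PV × (1 + r)^t
FV = $11,000.00 × (1 + 0.091)^12
FV = $11,000.00 × 2.8437866
FV = $31,281.65

FV = PV × (1 + r)^t = $31,281.65


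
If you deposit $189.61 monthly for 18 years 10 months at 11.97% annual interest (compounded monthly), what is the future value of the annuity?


Future value of an ordinary annuity: FV = PMT × ((1 + r)^n − 1) / r
Monthly rate r = 0.1197/12 = 0.009975, n = 226
FV = $189.61 × ((1 + 0.1197/12)^226 − 1) / (0.1197/12)
FV = $189.61 × 844.436661
FV = $160,113.64

FV = PMT × ((1+r)^n - 1)/r = $160,113.64


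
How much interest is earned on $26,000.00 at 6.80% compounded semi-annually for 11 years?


Compound interest earned = final amount − principal.
A = P(1 + r/n)^(nt) = $26,000.00 × (1 + 0.068/2)^(2 × 11) = $54,253.18
Interest = A − P = $54,253.18 − $26,000.00 = $28,253.18

Interest = A - P = $28,253.18


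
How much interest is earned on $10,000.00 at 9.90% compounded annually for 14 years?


Compound interest earned = final amount − principal.
A = P(1 + r/n)^(nt) = $10,000.00 × (1 + 0.099/1)^(1 × 14) = $37,494.51
Interest = A − P = $37,494.51 − $10,000.00 = $27,494.51

Interest = A - P = $27,494.51


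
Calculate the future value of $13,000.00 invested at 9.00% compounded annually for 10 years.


Compound interest formula: A = P(1 + r/n)^(nt)
A = $13,000.00 × (1 + 0.09/1)^(1 × 10)
Growth factor: (1 + 0.09/1)^10 = 2.367364
A = $13,000.00 × 2.367364
A = $30,775.73

A = P(1 + r/n)^(nt) = $30,775.73


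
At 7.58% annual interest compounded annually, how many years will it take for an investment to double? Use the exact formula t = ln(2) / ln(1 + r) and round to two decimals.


Doubling condition: (1 + r)^t = 2
Take ln of both sides: t × ln(1 + r) = ln(2)
t = ln(2) / ln(1 + r)
t = 0.693147 / 0.073065
t = 9.49

t = ln(2) / ln(1 + r) = 9.49 years


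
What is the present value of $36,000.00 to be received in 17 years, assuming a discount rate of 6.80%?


Present value formula: PV = FV / (1 + r)^t
PV = $36,000.00 / (1 + 0.068)^17
PV = $36,000.00 / 3.059929
PV = $11,764.98

PV = FV / (1 + r)^t = $11,764.98


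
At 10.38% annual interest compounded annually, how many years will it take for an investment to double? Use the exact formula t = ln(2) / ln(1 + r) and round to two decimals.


Doubling condition: (1 + r)^t = 2
Take ln of both sides: t × ln(1 + r) = ln(2)
t = ln(2) / ln(1 + r)
t = 0.693147 / 0.098759
t = 7.02

t = ln(2) / ln(1 + r) = 7.02 years


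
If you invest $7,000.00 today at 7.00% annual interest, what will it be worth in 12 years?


Future value formula: FV = PV × (1 + r)^t
FV = $7,000.00 × (1 + 0.07)^12
FV = $7,000.00 × 2.252192
FV = $15,765.34

FV = PV × (1 + r)^t = $15,765.34


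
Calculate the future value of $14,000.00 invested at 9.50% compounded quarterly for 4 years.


Compound interest formula: A = P(1 + r/n)^(nt)
A = $14,000.00 × (1 + 0.095/4)^(4 × 4)
Growth factor: (1 + 0.095/4)^16 = 1.455803
A = $14,000.00 × 1.455803
A = $20,381.24

A = P(1 + r/n)^(nt) = $20,381.24


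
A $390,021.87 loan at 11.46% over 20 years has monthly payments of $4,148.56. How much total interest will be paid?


Total paid over the life of the loan = PMT × n.
Total paid = $4,148.56 × 240 = $995,654.40
Total interest = total paid − principal = $995,654.40 − $390,021.87 = $605,632.53

Total interest = (PMT × n) - PV = $605,632.53


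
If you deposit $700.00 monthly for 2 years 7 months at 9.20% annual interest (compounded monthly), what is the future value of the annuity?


Future value of an ordinary annuity: FV = PMT × ((1 + r)^n − 1) / r
Monthly rate r = 0.092/12 ≈ 0.00766667, n = 31
FV = $700.00 × ((1 + 0.092/12)^31 − 1) / (0.092/12)
FV = $700.00 × 34.843992
FV = $24,390.79

FV = PMT × ((1+r)^n - 1)/r = $24,390.79


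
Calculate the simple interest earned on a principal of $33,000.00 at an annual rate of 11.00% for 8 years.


Simple interest formula: I = P × r × t
I = $33,000.00 × 0.11 × 8
I = $29,040.00

I = P × r × t = $29,040.00


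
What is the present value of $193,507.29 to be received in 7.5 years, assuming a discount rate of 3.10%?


Present value formula: PV = FV / (1 + r)^t
PV = $193,507.29 / (1 + 0.031)^7.5
PV = $193,507.29 / 1.25730311
PV = $153,906.63

PV = FV / (1 + r)^t = $153,906.63


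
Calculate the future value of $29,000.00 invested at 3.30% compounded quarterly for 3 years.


Compound interest formula: A = P(1 + r/n)^(nt)
A = $29,000.00 × (1 + 0.033/4)^(4 × 3)
Growth factor: (1 + 0.033/4)^12 = 1.103618
A = $29,000.00 × 1.103618
A = $32,004.92

A = P(1 + r/n)^(nt) = $32,004.92


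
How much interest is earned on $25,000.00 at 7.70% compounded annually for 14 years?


Compound interest earned = final amount − principal.
A = P(1 + r/n)^(nt) = $25,000.00 × (1 + 0.077/1)^(1 × 14) = $70,625.23
Interest = A − P = $70,625.23 − $25,000.00 = $45,625.23

Interest = A - P = $45,625.23


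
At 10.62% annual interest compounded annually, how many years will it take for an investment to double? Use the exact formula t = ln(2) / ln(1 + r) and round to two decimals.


Doubling condition: (1 + r)^t = 2
Take ln of both sides: t × ln(1 + r) = ln(2)
t = ln(2) / ln(1 + r)
t = 0.693147 / 0.100931
t = 6.87

t = ln(2) / ln(1 + r) = 6.87 years


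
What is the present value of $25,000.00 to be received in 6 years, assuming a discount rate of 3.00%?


Present value formula: PV = FV / (1 + r)^t
PV = $25,000.00 / (1 + 0.03)^6
PV = $25,000.00 / 1.194052
PV = $20,937.11

PV = FV / (1 + r)^t = $20,937.11


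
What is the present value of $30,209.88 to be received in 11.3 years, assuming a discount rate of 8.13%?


Present value formula: PV = FV / (1 + r)^t
PV = $30,209.88 / (1 + 0.0813)^11.3
PV = $30,209.88 / 2.418756
PV = $12,489.84

PV = FV / (1 + r)^t = $12,489.84


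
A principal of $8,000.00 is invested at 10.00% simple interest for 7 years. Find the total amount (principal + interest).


Total amount formula: A = P(1 + rt) = P + P·r·t
Interest: I = P × r × t = $8,000.00 × 0.1 × 7 = $5,600.00
A = P + I = $8,000.00 + $5,600.00 = $13,600.00

A = P + I = P(1 + rt) = $13,600.00


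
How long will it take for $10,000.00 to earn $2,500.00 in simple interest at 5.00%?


Rearrange the simple interest formula for t:
I = P × r × t  ⇒  t = I / (P × r)
t = $2,500.00 / ($10,000.00 × 0.05)
t = 5

t = I/(P×r) = 5 years


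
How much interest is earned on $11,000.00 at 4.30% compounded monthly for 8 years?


Compound interest earned = final amount − principal.
A = P(1 + r/n)^(nt) = $11,000.00 × (1 + 0.043/12)^(12 × 8) = $15,506.83
Interest = A − P = $15,506.83 − $11,000.00 = $4,506.83

Interest = A - P = $4,506.83


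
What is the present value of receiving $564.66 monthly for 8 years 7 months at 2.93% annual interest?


Present value of an ordinary annuity: PV = PMT × (1 − (1 + r)^(−n)) / r
Monthly rate r = 0.0293/12 ≈ 0.00244167, n = 103
PV = $564.66 × (1 − (1 + 0.0293/12)^(−103)) / (0.0293/12)
PV = $564.66 × 90.971326
PV = $51,367.87

PV = PMT × (1-(1+r)^(-n))/r = $51,367.87


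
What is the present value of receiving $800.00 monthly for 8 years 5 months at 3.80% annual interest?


Present value of an ordinary annuity: PV = PMT × (1 − (1 + r)^(−n)) / r
Monthly rate r = 0.038/12 ≈ 0.00316667, n = 101
PV = $800.00 × (1 − (1 + 0.038/12)^(−101)) / (0.038/12)
PV = $800.00 × 86.325103
PV = $69,060.08

PV = PMT × (1-(1+r)^(-n))/r = $69,060.08


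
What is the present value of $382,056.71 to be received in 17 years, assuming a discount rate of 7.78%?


Present value formula: PV = FV / (1 + r)^t
PV = $382,056.71 / (1 + 0.0778)^17
PV = $382,056.71 / 3.5739547
PV = $106,900.27

PV = FV / (1 + r)^t = $106,900.27


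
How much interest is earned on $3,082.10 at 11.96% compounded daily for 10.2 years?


Compound interest earned = final amount − principal.
A = P(1 + r/n)^(nt) = $3,082.10 × (1 + 0.1196/365)^(365 × 10.2) = $10,436.73
Interest = A − P = $10,436.73 − $3,082.10 = $7,354.63

Interest = A - P = $7,354.63


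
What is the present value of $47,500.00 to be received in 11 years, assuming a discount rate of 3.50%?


Present value formula: PV = FV / (1 + r)^t
PV = $47,500.00 / (1 + 0.035)^11
PV = $47,500.00 / 1.459970
PV = $32,534.92

PV = FV / (1 + r)^t = $32,534.92


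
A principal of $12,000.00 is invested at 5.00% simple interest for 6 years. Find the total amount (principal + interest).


Total amount formula: A = P(1 + rt) = P + P·r·t
Interest: I = P × r × t = $12,000.00 × 0.05 × 6 = $3,600.00
A = P + I = $12,000.00 + $3,600.00 = $15,600.00

A = P + I = P(1 + rt) = $15,600.00


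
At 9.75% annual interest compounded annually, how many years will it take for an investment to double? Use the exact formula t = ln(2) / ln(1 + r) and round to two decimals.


Doubling condition: (1 + r)^t = 2
Take ln of both sides: t × ln(1 + r) = ln(2)
t = ln(2) / ln(1 + r)
t = 0.693147 / 0.093035
t = 7.45

t = ln(2) / ln(1 + r) = 7.45 years


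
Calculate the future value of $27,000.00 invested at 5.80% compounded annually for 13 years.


Compound interest formula: A = P(1 + r/n)^(nt)
A = $27,000.00 × (1 + 0.058/1)^(1 × 13)
Growth factor: (1 + 0.058/1)^13 = 2.0811993
A = $27,000.00 × 2.0811993
A = $56,192.38

A = P(1 + r/n)^(nt) = $56,192.38


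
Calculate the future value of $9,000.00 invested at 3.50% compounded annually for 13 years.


Compound interest formula: A = P(1 + r/n)^(nt)
A = $9,000.00 × (1 + 0.035/1)^(1 × 13)
Growth factor: (1 + 0.035/1)^13 = 1.563956
A = $9,000.00 × 1.563956
A = $14,075.60

A = P(1 + r/n)^(nt) = $14,075.60


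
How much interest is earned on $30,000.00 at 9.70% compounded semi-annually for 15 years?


Compound interest earned = final amount − principal.
A = P(1 + r/n)^(nt) = $30,000.00 × (1 + 0.097/2)^(2 × 15) = $124,215.07
Interest = A − P = $124,215.07 − $30,000.00 = $94,215.07

Interest = A - P = $94,215.07


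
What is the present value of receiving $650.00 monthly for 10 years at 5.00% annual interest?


Present value of an ordinary annuity: PV = PMT × (1 − (1 + r)^(−n)) / r
Monthly rate r = 0.05/12 ≈ 0.00416667, n = 120
PV = $650.00 × (1 − (1 + 0.05/12)^(−120)) / (0.05/12)
PV = $650.00 × 94.281350
PV = $61,282.88

PV = PMT × (1-(1+r)^(-n))/r = $61,282.88


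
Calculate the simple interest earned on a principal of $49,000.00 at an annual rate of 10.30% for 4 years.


Simple interest formula: I = P × r × t
I = $49,000.00 × 0.103 × 4
I = $20,188.00

I = P × r × t = $20,188.00


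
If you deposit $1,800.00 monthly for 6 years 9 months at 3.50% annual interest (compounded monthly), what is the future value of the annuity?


Future value of an ordinary annuity: FV = PMT × ((1 + r)^n − 1) / r
Monthly rate r = 0.035/12 ≈ 0.00291667, n = 81
FV = $1,800.00 × ((1 + 0.035/12)^81 − 1) / (0.035/12)
FV = $1,800.00 × 91.219018
FV = $164,194.23

FV = PMT × ((1+r)^n - 1)/r = $164,194.23


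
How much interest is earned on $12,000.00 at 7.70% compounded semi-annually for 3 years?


Compound interest earned = final amount − principal.
A = P(1 + r/n)^(nt) = $12,000.00 × (1 + 0.077/2)^(2 × 3) = $15,052.90
Interest = A − P = $15,052.90 − $12,000.00 = $3,052.90

Interest = A - P = $3,052.90


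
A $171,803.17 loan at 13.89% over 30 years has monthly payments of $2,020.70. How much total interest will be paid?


Total paid over the life of the loan = PMT × n.
Total paid = $2,020.70 × 360 = $727,452.00
Total interest = total paid − principal = $727,452.00 − $171,803.17 = $555,648.83

Total interest = (PMT × n) - PV = $555,648.83
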